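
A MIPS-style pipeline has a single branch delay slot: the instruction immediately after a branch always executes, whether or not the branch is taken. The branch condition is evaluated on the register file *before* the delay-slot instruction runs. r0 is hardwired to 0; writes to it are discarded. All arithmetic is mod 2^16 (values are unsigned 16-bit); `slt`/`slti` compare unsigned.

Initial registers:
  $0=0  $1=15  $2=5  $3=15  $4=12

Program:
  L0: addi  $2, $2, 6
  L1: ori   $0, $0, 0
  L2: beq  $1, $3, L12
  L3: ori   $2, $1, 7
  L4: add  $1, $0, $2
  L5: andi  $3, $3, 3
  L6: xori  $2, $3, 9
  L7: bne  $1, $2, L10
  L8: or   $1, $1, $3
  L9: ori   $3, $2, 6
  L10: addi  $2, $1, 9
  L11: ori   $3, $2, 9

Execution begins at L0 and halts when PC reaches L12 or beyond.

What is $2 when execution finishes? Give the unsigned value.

15

[0] addi  $2, $2, 6  →  {$0:0, $1:15, $2:11, $3:15, $4:12}
[1] ori   $0, $0, 0  →  {$0:0, $1:15, $2:11, $3:15, $4:12}
[2] beq  $1, $3, L12  →  {$0:0, $1:15, $2:11, $3:15, $4:12}  ⟨branch taken⟩
[3] ori   $2, $1, 7  →  {$0:0, $1:15, $2:15, $3:15, $4:12}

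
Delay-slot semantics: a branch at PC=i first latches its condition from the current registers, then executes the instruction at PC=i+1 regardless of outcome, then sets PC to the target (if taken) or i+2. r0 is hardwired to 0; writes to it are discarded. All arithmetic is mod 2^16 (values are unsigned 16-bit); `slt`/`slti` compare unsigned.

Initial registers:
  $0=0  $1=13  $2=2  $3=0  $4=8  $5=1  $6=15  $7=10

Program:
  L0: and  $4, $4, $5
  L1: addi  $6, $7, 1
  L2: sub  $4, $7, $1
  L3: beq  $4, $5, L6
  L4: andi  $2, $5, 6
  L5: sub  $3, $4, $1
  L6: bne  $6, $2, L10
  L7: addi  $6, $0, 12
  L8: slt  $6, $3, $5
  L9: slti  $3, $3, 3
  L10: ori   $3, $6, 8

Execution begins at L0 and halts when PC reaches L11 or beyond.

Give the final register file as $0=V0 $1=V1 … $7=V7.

$0=0 $1=13 $2=0 $3=12 $4=65533 $5=1 $6=12 $7=10

  step pc=0: and  $4, $4, $5  regs=(0,13,2,0,0,1,15,10)
  step pc=1: addi  $6, $7, 1  regs=(0,13,2,0,0,1,11,10)
  step pc=2: sub  $4, $7, $1  regs=(0,13,2,0,65533,1,11,10)
  step pc=3: beq  $4, $5, L6  cond=F  regs=(0,13,2,0,65533,1,11,10)
  step pc=4: andi  $2, $5, 6  regs=(0,13,0,0,65533,1,11,10)
  step pc=5: sub  $3, $4, $1  regs=(0,13,0,65520,65533,1,11,10)
  step pc=6: bne  $6, $2, L10  cond=T  regs=(0,13,0,65520,65533,1,11,10)
  step pc=7: addi  $6, $0, 12  regs=(0,13,0,65520,65533,1,12,10)
  step pc=10: ori   $3, $6, 8  regs=(0,13,0,12,65533,1,12,10)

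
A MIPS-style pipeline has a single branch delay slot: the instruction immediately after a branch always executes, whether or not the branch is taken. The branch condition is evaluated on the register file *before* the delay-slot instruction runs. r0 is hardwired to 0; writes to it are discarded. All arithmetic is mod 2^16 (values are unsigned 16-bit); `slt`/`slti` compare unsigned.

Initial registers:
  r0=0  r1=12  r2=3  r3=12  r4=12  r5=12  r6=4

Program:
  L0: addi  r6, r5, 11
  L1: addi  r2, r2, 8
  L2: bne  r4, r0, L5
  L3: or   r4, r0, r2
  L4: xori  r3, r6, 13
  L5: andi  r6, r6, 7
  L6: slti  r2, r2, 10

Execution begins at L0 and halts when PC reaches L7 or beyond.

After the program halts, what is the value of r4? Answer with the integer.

11

PC=0  addi  r6, r5, 11       | r0=0 r1=12 r2=3 r3=12 r4=12 r5=12 r6=23
PC=1  addi  r2, r2, 8        | r0=0 r1=12 r2=11 r3=12 r4=12 r5=12 r6=23
PC=2  bne  r4, r0, L5        | r0=0 r1=12 r2=11 r3=12 r4=12 r5=12 r6=23  [TAKEN]
PC=3  or   r4, r0, r2        | r0=0 r1=12 r2=11 r3=12 r4=11 r5=12 r6=23
PC=5  andi  r6, r6, 7        | r0=0 r1=12 r2=11 r3=12 r4=11 r5=12 r6=7
PC=6  slti  r2, r2, 10       | r0=0 r1=12 r2=0 r3=12 r4=11 r5=12 r6=7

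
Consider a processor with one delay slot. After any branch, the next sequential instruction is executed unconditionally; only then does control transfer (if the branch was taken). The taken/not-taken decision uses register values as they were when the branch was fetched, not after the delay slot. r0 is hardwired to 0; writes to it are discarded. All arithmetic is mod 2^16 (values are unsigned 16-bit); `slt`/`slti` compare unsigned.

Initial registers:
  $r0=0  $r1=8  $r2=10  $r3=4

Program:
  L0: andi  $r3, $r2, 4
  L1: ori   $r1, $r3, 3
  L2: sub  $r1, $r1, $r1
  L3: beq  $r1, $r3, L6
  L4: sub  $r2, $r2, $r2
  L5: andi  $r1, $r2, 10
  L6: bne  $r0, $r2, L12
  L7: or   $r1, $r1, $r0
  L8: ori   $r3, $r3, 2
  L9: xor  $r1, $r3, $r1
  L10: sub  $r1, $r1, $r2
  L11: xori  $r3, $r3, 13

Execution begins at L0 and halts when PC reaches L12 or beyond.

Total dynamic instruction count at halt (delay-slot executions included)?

  step pc=0: andi  $r3, $r2, 4  regs=(0,8,10,0)
  step pc=1: ori   $r1, $r3, 3  regs=(0,3,10,0)
  step pc=2: sub  $r1, $r1, $r1  regs=(0,0,10,0)
  step pc=3: beq  $r1, $r3, L6  cond=T  regs=(0,0,10,0)
  step pc=4: sub  $r2, $r2, $r2  regs=(0,0,0,0)
  step pc=6: bne  $r0, $r2, L12  cond=F  regs=(0,0,0,0)
  step pc=7: or   $r1, $r1, $r0  regs=(0,0,0,0)
  step pc=8: ori   $r3, $r3, 2  regs=(0,0,0,2)
  step pc=9: xor  $r1, $r3, $r1  regs=(0,2,0,2)
  step pc=10: sub  $r1, $r1, $r2  regs=(0,2,0,2)
  step pc=11: xori  $r3, $r3, 13  regs=(0,2,0,15)

11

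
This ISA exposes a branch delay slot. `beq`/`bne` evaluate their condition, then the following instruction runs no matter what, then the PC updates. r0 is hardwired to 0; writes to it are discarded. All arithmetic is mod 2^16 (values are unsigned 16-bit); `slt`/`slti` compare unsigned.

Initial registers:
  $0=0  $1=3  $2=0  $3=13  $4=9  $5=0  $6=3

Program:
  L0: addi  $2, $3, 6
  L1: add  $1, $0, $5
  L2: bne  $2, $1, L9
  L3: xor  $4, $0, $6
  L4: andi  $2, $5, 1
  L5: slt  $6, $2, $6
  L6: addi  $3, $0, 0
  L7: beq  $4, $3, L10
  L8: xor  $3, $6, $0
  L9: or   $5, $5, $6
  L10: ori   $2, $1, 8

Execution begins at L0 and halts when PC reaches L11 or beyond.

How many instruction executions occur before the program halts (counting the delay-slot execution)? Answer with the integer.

PC=0  addi  $2, $3, 6        | $0=0 $1=3 $2=19 $3=13 $4=9 $5=0 $6=3
PC=1  add  $1, $0, $5        | $0=0 $1=0 $2=19 $3=13 $4=9 $5=0 $6=3
PC=2  bne  $2, $1, L9        | $0=0 $1=0 $2=19 $3=13 $4=9 $5=0 $6=3  [TAKEN]
PC=3  xor  $4, $0, $6        | $0=0 $1=0 $2=19 $3=13 $4=3 $5=0 $6=3
PC=9  or   $5, $5, $6        | $0=0 $1=0 $2=19 $3=13 $4=3 $5=3 $6=3
PC=10 ori   $2, $1, 8        | $0=0 $1=0 $2=8 $3=13 $4=3 $5=3 $6=3

6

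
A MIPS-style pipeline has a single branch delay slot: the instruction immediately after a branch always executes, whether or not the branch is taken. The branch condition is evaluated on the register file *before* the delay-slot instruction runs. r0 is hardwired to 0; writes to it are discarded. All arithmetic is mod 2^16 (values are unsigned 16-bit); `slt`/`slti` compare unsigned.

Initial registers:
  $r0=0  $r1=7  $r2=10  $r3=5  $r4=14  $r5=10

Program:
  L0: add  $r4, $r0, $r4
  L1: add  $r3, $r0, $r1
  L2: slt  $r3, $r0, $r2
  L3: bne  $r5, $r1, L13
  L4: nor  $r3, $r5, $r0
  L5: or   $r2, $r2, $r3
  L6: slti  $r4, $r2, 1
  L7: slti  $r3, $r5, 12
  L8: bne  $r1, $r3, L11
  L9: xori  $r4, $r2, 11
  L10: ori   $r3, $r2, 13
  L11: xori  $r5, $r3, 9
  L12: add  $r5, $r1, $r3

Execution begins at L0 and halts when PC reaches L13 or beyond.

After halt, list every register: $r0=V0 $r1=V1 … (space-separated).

$r0=0 $r1=7 $r2=10 $r3=65525 $r4=14 $r5=10

  step pc=0: add  $r4, $r0, $r4  regs=(0,7,10,5,14,10)
  step pc=1: add  $r3, $r0, $r1  regs=(0,7,10,7,14,10)
  step pc=2: slt  $r3, $r0, $r2  regs=(0,7,10,1,14,10)
  step pc=3: bne  $r5, $r1, L13  cond=T  regs=(0,7,10,1,14,10)
  step pc=4: nor  $r3, $r5, $r0  regs=(0,7,10,65525,14,10)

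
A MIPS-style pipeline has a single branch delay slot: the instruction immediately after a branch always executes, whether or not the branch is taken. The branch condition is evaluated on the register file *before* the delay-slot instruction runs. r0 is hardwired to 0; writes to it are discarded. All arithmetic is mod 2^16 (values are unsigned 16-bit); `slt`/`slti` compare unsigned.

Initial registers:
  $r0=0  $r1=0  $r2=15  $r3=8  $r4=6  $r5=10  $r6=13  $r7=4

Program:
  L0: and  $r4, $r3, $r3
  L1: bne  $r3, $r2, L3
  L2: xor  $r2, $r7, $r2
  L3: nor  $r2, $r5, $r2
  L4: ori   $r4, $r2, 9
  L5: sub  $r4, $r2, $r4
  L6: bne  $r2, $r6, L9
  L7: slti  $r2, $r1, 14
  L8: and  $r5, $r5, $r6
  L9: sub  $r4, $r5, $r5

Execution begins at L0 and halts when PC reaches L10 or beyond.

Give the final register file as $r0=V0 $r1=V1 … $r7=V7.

#0 and  $r4, $r3, $r3 ; 0/0/15/8/8/10/13/4
#1 bne  $r3, $r2, L3 ; 0/0/15/8/8/10/13/4 ; →target
#2 xor  $r2, $r7, $r2 ; 0/0/11/8/8/10/13/4
#3 nor  $r2, $r5, $r2 ; 0/0/65524/8/8/10/13/4
#4 ori   $r4, $r2, 9 ; 0/0/65524/8/65533/10/13/4
#5 sub  $r4, $r2, $r4 ; 0/0/65524/8/65527/10/13/4
#6 bne  $r2, $r6, L9 ; 0/0/65524/8/65527/10/13/4 ; →target
#7 slti  $r2, $r1, 14 ; 0/0/1/8/65527/10/13/4
#9 sub  $r4, $r5, $r5 ; 0/0/1/8/0/10/13/4

$r0=0 $r1=0 $r2=1 $r3=8 $r4=0 $r5=10 $r6=13 $r7=4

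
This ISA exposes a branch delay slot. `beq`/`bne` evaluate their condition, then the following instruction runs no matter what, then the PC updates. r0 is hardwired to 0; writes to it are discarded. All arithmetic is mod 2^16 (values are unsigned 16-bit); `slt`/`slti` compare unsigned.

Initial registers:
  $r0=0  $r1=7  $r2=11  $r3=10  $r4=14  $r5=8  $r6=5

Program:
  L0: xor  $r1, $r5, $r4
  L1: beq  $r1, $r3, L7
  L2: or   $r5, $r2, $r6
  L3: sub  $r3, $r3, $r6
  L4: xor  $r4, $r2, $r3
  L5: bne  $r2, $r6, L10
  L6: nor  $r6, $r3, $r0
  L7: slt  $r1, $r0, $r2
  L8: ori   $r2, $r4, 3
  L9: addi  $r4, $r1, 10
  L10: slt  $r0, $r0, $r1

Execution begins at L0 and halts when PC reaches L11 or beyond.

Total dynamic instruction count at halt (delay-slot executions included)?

8

#0 xor  $r1, $r5, $r4 ; 0/6/11/10/14/8/5
#1 beq  $r1, $r3, L7 ; 0/6/11/10/14/8/5 ; →fallthru
#2 or   $r5, $r2, $r6 ; 0/6/11/10/14/15/5
#3 sub  $r3, $r3, $r6 ; 0/6/11/5/14/15/5
#4 xor  $r4, $r2, $r3 ; 0/6/11/5/14/15/5
#5 bne  $r2, $r6, L10 ; 0/6/11/5/14/15/5 ; →target
#6 nor  $r6, $r3, $r0 ; 0/6/11/5/14/15/65530
#10 slt  $r0, $r0, $r1 ; 0/6/11/5/14/15/65530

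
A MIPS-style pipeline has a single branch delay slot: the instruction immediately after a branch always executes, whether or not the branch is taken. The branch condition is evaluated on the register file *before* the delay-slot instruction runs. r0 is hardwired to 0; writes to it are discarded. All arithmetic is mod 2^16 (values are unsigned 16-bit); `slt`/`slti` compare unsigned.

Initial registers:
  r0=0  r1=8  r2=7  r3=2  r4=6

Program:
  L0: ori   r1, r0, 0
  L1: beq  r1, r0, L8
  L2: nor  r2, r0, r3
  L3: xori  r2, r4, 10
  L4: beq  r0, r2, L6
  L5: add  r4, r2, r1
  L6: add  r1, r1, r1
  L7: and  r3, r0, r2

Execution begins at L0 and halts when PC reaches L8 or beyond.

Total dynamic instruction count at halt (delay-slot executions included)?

  step pc=0: ori   r1, r0, 0  regs=(0,0,7,2,6)
  step pc=1: beq  r1, r0, L8  cond=T  regs=(0,0,7,2,6)
  step pc=2: nor  r2, r0, r3  regs=(0,0,65533,2,6)

3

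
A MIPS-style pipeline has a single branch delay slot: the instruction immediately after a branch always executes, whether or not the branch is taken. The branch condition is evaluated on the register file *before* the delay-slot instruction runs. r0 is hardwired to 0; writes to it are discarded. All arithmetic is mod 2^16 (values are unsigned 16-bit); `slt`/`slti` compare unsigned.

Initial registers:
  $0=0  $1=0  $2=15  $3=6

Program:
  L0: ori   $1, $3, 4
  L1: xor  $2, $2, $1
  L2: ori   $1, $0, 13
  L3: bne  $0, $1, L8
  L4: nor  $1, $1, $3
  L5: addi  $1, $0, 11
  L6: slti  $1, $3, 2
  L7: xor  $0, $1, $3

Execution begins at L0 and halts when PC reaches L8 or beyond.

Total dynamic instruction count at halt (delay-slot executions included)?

5

#0 ori   $1, $3, 4 ; 0/6/15/6
#1 xor  $2, $2, $1 ; 0/6/9/6
#2 ori   $1, $0, 13 ; 0/13/9/6
#3 bne  $0, $1, L8 ; 0/13/9/6 ; →target
#4 nor  $1, $1, $3 ; 0/65520/9/6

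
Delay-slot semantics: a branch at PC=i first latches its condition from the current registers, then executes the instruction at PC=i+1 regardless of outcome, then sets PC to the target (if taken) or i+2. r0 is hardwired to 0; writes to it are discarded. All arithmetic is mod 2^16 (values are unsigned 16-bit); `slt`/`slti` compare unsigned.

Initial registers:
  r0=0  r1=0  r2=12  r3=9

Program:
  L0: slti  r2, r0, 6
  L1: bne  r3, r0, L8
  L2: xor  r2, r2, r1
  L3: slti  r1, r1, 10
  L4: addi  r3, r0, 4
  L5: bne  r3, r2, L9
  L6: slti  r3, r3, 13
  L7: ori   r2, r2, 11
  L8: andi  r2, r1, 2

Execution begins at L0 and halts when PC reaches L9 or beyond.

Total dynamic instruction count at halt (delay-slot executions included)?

4

  step pc=0: slti  r2, r0, 6  regs=(0,0,1,9)
  step pc=1: bne  r3, r0, L8  cond=T  regs=(0,0,1,9)
  step pc=2: xor  r2, r2, r1  regs=(0,0,1,9)
  step pc=8: andi  r2, r1, 2  regs=(0,0,0,9)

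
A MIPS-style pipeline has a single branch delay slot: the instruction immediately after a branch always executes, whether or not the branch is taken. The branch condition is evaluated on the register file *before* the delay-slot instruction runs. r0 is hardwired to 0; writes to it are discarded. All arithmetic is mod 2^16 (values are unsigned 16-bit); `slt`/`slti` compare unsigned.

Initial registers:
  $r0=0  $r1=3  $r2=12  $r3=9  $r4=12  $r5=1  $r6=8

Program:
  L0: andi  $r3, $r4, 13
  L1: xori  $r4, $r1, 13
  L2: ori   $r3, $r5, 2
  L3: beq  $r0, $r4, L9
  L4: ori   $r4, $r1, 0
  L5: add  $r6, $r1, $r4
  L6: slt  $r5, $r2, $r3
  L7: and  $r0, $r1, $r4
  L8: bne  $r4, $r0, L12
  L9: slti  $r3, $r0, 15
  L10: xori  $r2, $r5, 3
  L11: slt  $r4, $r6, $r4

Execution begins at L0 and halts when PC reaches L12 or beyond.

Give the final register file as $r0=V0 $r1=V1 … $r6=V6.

$r0=0 $r1=3 $r2=12 $r3=1 $r4=3 $r5=0 $r6=6

  step pc=0: andi  $r3, $r4, 13  regs=(0,3,12,12,12,1,8)
  step pc=1: xori  $r4, $r1, 13  regs=(0,3,12,12,14,1,8)
  step pc=2: ori   $r3, $r5, 2  regs=(0,3,12,3,14,1,8)
  step pc=3: beq  $r0, $r4, L9  cond=F  regs=(0,3,12,3,14,1,8)
  step pc=4: ori   $r4, $r1, 0  regs=(0,3,12,3,3,1,8)
  step pc=5: add  $r6, $r1, $r4  regs=(0,3,12,3,3,1,6)
  step pc=6: slt  $r5, $r2, $r3  regs=(0,3,12,3,3,0,6)
  step pc=7: and  $r0, $r1, $r4  regs=(0,3,12,3,3,0,6)
  step pc=8: bne  $r4, $r0, L12  cond=T  regs=(0,3,12,3,3,0,6)
  step pc=9: slti  $r3, $r0, 15  regs=(0,3,12,1,3,0,6)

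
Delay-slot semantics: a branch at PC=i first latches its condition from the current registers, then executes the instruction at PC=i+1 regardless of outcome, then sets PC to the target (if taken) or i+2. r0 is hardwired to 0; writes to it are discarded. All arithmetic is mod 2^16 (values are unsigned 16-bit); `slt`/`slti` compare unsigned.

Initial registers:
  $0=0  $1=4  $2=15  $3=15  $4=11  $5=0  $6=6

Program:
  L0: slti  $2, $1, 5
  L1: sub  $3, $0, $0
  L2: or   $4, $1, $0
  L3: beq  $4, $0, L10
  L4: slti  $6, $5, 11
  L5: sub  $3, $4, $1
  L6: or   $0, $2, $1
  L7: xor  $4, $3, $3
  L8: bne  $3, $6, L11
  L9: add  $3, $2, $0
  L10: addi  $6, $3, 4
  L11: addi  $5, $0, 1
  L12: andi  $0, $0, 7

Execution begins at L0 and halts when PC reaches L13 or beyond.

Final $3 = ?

1

[0] slti  $2, $1, 5  →  {$0:0, $1:4, $2:1, $3:15, $4:11, $5:0, $6:6}
[1] sub  $3, $0, $0  →  {$0:0, $1:4, $2:1, $3:0, $4:11, $5:0, $6:6}
[2] or   $4, $1, $0  →  {$0:0, $1:4, $2:1, $3:0, $4:4, $5:0, $6:6}
[3] beq  $4, $0, L10  →  {$0:0, $1:4, $2:1, $3:0, $4:4, $5:0, $6:6}  ⟨branch fallthrough⟩
[4] slti  $6, $5, 11  →  {$0:0, $1:4, $2:1, $3:0, $4:4, $5:0, $6:1}
[5] sub  $3, $4, $1  →  {$0:0, $1:4, $2:1, $3:0, $4:4, $5:0, $6:1}
[6] or   $0, $2, $1  →  {$0:0, $1:4, $2:1, $3:0, $4:4, $5:0, $6:1}
[7] xor  $4, $3, $3  →  {$0:0, $1:4, $2:1, $3:0, $4:0, $5:0, $6:1}
[8] bne  $3, $6, L11  →  {$0:0, $1:4, $2:1, $3:0, $4:0, $5:0, $6:1}  ⟨branch taken⟩
[9] add  $3, $2, $0  →  {$0:0, $1:4, $2:1, $3:1, $4:0, $5:0, $6:1}
[11] addi  $5, $0, 1  →  {$0:0, $1:4, $2:1, $3:1, $4:0, $5:1, $6:1}
[12] andi  $0, $0, 7  →  {$0:0, $1:4, $2:1, $3:1, $4:0, $5:1, $6:1}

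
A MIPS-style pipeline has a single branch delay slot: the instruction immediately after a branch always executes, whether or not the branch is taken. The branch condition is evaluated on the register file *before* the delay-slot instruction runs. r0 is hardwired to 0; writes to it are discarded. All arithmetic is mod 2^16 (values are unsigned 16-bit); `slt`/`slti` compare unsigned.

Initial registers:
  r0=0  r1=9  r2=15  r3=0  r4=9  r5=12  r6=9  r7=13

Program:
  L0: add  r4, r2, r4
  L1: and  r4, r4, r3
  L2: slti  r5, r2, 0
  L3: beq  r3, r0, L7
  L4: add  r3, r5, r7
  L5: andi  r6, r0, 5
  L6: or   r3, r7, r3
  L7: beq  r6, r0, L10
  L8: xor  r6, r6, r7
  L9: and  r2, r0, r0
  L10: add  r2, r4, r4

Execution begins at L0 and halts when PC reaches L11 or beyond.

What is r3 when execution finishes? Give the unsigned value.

13

  step pc=0: add  r4, r2, r4  regs=(0,9,15,0,24,12,9,13)
  step pc=1: and  r4, r4, r3  regs=(0,9,15,0,0,12,9,13)
  step pc=2: slti  r5, r2, 0  regs=(0,9,15,0,0,0,9,13)
  step pc=3: beq  r3, r0, L7  cond=T  regs=(0,9,15,0,0,0,9,13)
  step pc=4: add  r3, r5, r7  regs=(0,9,15,13,0,0,9,13)
  step pc=7: beq  r6, r0, L10  cond=F  regs=(0,9,15,13,0,0,9,13)
  step pc=8: xor  r6, r6, r7  regs=(0,9,15,13,0,0,4,13)
  step pc=9: and  r2, r0, r0  regs=(0,9,0,13,0,0,4,13)
  step pc=10: add  r2, r4, r4  regs=(0,9,0,13,0,0,4,13)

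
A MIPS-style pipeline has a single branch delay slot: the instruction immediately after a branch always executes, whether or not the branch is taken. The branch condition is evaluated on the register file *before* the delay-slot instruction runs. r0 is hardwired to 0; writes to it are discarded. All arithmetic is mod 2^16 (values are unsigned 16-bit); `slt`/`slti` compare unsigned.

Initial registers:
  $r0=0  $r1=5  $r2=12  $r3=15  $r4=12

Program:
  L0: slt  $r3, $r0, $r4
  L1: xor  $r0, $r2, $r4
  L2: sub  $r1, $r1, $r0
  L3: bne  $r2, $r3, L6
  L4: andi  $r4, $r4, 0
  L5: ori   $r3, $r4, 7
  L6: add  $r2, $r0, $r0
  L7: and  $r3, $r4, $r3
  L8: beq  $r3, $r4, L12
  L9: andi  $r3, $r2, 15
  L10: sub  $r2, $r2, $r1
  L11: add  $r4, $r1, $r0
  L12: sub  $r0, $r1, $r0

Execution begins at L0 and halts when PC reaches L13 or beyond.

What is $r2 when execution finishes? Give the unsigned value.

0

PC=0  slt  $r3, $r0, $r4     | $r0=0 $r1=5 $r2=12 $r3=1 $r4=12
PC=1  xor  $r0, $r2, $r4     | $r0=0 $r1=5 $r2=12 $r3=1 $r4=12
PC=2  sub  $r1, $r1, $r0     | $r0=0 $r1=5 $r2=12 $r3=1 $r4=12
PC=3  bne  $r2, $r3, L6      | $r0=0 $r1=5 $r2=12 $r3=1 $r4=12  [TAKEN]
PC=4  andi  $r4, $r4, 0      | $r0=0 $r1=5 $r2=12 $r3=1 $r4=0
PC=6  add  $r2, $r0, $r0     | $r0=0 $r1=5 $r2=0 $r3=1 $r4=0
PC=7  and  $r3, $r4, $r3     | $r0=0 $r1=5 $r2=0 $r3=0 $r4=0
PC=8  beq  $r3, $r4, L12     | $r0=0 $r1=5 $r2=0 $r3=0 $r4=0  [TAKEN]
PC=9  andi  $r3, $r2, 15     | $r0=0 $r1=5 $r2=0 $r3=0 $r4=0
PC=12 sub  $r0, $r1, $r0     | $r0=0 $r1=5 $r2=0 $r3=0 $r4=0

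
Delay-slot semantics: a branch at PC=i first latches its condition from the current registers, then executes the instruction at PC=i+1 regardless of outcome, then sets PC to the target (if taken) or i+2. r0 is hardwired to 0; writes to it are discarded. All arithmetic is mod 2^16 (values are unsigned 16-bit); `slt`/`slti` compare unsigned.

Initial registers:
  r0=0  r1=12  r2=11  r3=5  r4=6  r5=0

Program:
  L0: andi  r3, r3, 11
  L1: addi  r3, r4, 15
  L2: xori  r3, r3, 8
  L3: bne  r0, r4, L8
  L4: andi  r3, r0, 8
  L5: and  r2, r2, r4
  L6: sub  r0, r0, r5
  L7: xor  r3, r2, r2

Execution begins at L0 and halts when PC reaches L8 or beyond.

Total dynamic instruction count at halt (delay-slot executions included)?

PC=0  andi  r3, r3, 11       | r0=0 r1=12 r2=11 r3=1 r4=6 r5=0
PC=1  addi  r3, r4, 15       | r0=0 r1=12 r2=11 r3=21 r4=6 r5=0
PC=2  xori  r3, r3, 8        | r0=0 r1=12 r2=11 r3=29 r4=6 r5=0
PC=3  bne  r0, r4, L8        | r0=0 r1=12 r2=11 r3=29 r4=6 r5=0  [TAKEN]
PC=4  andi  r3, r0, 8        | r0=0 r1=12 r2=11 r3=0 r4=6 r5=0

5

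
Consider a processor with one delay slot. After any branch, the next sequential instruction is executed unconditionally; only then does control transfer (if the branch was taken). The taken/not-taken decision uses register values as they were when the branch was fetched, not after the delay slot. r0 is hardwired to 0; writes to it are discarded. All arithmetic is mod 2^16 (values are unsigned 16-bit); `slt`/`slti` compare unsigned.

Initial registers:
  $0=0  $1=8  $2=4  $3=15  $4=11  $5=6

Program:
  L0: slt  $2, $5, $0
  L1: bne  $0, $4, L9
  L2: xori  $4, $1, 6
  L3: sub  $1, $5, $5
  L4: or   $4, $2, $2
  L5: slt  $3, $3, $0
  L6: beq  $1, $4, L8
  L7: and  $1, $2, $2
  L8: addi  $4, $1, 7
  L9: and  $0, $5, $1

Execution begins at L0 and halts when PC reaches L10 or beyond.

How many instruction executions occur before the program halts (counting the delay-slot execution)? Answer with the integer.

4

  step pc=0: slt  $2, $5, $0  regs=(0,8,0,15,11,6)
  step pc=1: bne  $0, $4, L9  cond=T  regs=(0,8,0,15,11,6)
  step pc=2: xori  $4, $1, 6  regs=(0,8,0,15,14,6)
  step pc=9: and  $0, $5, $1  regs=(0,8,0,15,14,6)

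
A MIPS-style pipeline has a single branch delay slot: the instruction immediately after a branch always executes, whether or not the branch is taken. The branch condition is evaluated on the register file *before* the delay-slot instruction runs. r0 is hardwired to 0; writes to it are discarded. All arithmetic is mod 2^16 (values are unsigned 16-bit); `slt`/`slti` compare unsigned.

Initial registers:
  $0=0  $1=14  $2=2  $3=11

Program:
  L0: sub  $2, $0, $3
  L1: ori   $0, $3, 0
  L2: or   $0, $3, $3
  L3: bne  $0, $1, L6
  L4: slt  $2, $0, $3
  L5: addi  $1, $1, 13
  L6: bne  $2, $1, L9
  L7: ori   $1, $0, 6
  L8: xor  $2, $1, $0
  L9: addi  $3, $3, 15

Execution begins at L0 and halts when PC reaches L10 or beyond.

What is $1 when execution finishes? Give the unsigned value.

  step pc=0: sub  $2, $0, $3  regs=(0,14,65525,11)
  step pc=1: ori   $0, $3, 0  regs=(0,14,65525,11)
  step pc=2: or   $0, $3, $3  regs=(0,14,65525,11)
  step pc=3: bne  $0, $1, L6  cond=T  regs=(0,14,65525,11)
  step pc=4: slt  $2, $0, $3  regs=(0,14,1,11)
  step pc=6: bne  $2, $1, L9  cond=T  regs=(0,14,1,11)
  step pc=7: ori   $1, $0, 6  regs=(0,6,1,11)
  step pc=9: addi  $3, $3, 15  regs=(0,6,1,26)

6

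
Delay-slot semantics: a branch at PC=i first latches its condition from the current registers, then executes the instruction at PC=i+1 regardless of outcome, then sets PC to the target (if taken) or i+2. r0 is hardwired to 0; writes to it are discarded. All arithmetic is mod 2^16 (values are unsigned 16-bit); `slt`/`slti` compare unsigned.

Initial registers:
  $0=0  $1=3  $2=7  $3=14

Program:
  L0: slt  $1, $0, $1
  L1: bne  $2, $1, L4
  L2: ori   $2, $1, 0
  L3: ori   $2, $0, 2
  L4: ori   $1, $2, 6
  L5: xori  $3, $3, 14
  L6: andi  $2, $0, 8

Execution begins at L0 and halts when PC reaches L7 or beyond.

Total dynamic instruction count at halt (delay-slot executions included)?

6

#0 slt  $1, $0, $1 ; 0/1/7/14
#1 bne  $2, $1, L4 ; 0/1/7/14 ; →target
#2 ori   $2, $1, 0 ; 0/1/1/14
#4 ori   $1, $2, 6 ; 0/7/1/14
#5 xori  $3, $3, 14 ; 0/7/1/0
#6 andi  $2, $0, 8 ; 0/7/0/0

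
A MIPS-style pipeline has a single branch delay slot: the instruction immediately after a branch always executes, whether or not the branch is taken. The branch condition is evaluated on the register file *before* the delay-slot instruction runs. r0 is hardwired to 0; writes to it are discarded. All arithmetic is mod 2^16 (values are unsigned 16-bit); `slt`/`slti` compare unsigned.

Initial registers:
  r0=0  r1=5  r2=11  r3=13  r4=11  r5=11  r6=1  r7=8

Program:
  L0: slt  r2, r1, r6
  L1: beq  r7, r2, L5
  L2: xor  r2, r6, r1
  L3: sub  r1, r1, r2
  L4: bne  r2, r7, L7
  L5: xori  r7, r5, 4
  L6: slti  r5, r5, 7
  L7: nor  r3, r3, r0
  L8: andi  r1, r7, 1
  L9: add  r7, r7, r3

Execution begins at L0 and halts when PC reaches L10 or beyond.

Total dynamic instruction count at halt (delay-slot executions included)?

9

[0] slt  r2, r1, r6  →  {r0:0, r1:5, r2:0, r3:13, r4:11, r5:11, r6:1, r7:8}
[1] beq  r7, r2, L5  →  {r0:0, r1:5, r2:0, r3:13, r4:11, r5:11, r6:1, r7:8}  ⟨branch fallthrough⟩
[2] xor  r2, r6, r1  →  {r0:0, r1:5, r2:4, r3:13, r4:11, r5:11, r6:1, r7:8}
[3] sub  r1, r1, r2  →  {r0:0, r1:1, r2:4, r3:13, r4:11, r5:11, r6:1, r7:8}
[4] bne  r2, r7, L7  →  {r0:0, r1:1, r2:4, r3:13, r4:11, r5:11, r6:1, r7:8}  ⟨branch taken⟩
[5] xori  r7, r5, 4  →  {r0:0, r1:1, r2:4, r3:13, r4:11, r5:11, r6:1, r7:15}
[7] nor  r3, r3, r0  →  {r0:0, r1:1, r2:4, r3:65522, r4:11, r5:11, r6:1, r7:15}
[8] andi  r1, r7, 1  →  {r0:0, r1:1, r2:4, r3:65522, r4:11, r5:11, r6:1, r7:15}
[9] add  r7, r7, r3  →  {r0:0, r1:1, r2:4, r3:65522, r4:11, r5:11, r6:1, r7:1}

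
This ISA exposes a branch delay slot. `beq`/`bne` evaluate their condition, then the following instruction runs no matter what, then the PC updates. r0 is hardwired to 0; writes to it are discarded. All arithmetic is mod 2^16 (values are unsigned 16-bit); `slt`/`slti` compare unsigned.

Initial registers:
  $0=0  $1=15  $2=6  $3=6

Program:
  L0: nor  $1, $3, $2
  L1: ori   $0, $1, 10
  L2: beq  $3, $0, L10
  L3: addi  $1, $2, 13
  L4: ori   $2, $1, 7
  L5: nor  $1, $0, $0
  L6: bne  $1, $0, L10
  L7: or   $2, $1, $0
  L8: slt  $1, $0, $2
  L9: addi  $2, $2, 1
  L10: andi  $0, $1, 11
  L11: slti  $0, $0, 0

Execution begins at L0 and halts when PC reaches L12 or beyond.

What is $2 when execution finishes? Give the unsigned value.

65535

#0 nor  $1, $3, $2 ; 0/65529/6/6
#1 ori   $0, $1, 10 ; 0/65529/6/6
#2 beq  $3, $0, L10 ; 0/65529/6/6 ; →fallthru
#3 addi  $1, $2, 13 ; 0/19/6/6
#4 ori   $2, $1, 7 ; 0/19/23/6
#5 nor  $1, $0, $0 ; 0/65535/23/6
#6 bne  $1, $0, L10 ; 0/65535/23/6 ; →target
#7 or   $2, $1, $0 ; 0/65535/65535/6
#10 andi  $0, $1, 11 ; 0/65535/65535/6
#11 slti  $0, $0, 0 ; 0/65535/65535/6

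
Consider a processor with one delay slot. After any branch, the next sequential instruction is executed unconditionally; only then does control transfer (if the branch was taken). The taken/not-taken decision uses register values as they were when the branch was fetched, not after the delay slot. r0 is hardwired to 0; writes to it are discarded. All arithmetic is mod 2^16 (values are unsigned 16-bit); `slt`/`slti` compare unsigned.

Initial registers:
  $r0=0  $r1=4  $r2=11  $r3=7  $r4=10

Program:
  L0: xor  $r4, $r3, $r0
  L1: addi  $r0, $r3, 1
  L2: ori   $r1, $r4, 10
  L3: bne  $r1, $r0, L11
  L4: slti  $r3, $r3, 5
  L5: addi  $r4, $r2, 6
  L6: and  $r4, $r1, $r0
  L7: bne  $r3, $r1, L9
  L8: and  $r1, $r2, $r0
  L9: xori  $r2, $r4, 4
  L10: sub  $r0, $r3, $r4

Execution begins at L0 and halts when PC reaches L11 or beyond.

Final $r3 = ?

0

PC=0  xor  $r4, $r3, $r0     | $r0=0 $r1=4 $r2=11 $r3=7 $r4=7
PC=1  addi  $r0, $r3, 1      | $r0=0 $r1=4 $r2=11 $r3=7 $r4=7
PC=2  ori   $r1, $r4, 10     | $r0=0 $r1=15 $r2=11 $r3=7 $r4=7
PC=3  bne  $r1, $r0, L11     | $r0=0 $r1=15 $r2=11 $r3=7 $r4=7  [TAKEN]
PC=4  slti  $r3, $r3, 5      | $r0=0 $r1=15 $r2=11 $r3=0 $r4=7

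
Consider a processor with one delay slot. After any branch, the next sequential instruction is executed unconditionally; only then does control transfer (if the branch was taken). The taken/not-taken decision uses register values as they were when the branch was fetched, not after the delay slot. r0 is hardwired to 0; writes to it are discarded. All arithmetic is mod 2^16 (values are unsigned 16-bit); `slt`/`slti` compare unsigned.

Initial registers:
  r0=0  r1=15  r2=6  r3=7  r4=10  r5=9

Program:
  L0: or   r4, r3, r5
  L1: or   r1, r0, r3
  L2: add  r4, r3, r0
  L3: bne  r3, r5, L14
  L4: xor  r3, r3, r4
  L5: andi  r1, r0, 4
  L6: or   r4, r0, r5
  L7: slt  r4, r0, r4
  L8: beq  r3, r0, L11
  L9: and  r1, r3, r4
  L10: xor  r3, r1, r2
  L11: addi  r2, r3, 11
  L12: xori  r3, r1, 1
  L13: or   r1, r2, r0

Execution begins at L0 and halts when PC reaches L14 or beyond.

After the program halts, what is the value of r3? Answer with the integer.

0

[0] or   r4, r3, r5  →  {r0:0, r1:15, r2:6, r3:7, r4:15, r5:9}
[1] or   r1, r0, r3  →  {r0:0, r1:7, r2:6, r3:7, r4:15, r5:9}
[2] add  r4, r3, r0  →  {r0:0, r1:7, r2:6, r3:7, r4:7, r5:9}
[3] bne  r3, r5, L14  →  {r0:0, r1:7, r2:6, r3:7, r4:7, r5:9}  ⟨branch taken⟩
[4] xor  r3, r3, r4  →  {r0:0, r1:7, r2:6, r3:0, r4:7, r5:9}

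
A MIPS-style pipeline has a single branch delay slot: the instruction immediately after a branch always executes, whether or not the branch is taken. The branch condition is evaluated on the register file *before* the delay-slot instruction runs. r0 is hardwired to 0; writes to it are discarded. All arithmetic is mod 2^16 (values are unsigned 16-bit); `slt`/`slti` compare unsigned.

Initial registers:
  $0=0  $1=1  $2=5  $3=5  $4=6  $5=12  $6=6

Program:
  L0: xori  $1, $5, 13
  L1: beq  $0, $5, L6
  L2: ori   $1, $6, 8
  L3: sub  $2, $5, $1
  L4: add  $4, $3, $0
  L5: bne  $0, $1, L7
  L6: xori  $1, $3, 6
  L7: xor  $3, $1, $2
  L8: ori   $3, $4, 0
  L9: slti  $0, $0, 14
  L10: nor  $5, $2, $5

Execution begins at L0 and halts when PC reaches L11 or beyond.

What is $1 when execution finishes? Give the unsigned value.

3

  step pc=0: xori  $1, $5, 13  regs=(0,1,5,5,6,12,6)
  step pc=1: beq  $0, $5, L6  cond=F  regs=(0,1,5,5,6,12,6)
  step pc=2: ori   $1, $6, 8  regs=(0,14,5,5,6,12,6)
  step pc=3: sub  $2, $5, $1  regs=(0,14,65534,5,6,12,6)
  step pc=4: add  $4, $3, $0  regs=(0,14,65534,5,5,12,6)
  step pc=5: bne  $0, $1, L7  cond=T  regs=(0,14,65534,5,5,12,6)
  step pc=6: xori  $1, $3, 6  regs=(0,3,65534,5,5,12,6)
  step pc=7: xor  $3, $1, $2  regs=(0,3,65534,65533,5,12,6)
  step pc=8: ori   $3, $4, 0  regs=(0,3,65534,5,5,12,6)
  step pc=9: slti  $0, $0, 14  regs=(0,3,65534,5,5,12,6)
  step pc=10: nor  $5, $2, $5  regs=(0,3,65534,5,5,1,6)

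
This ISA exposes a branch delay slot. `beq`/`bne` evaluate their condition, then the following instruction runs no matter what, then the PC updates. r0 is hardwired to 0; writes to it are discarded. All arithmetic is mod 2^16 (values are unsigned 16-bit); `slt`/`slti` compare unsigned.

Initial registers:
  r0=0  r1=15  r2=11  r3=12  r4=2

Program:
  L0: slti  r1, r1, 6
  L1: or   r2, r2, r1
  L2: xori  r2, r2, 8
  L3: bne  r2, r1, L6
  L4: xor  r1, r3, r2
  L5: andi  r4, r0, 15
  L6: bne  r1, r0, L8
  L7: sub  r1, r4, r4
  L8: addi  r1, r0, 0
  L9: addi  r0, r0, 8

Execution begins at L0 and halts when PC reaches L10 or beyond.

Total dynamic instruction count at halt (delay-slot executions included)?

PC=0  slti  r1, r1, 6        | r0=0 r1=0 r2=11 r3=12 r4=2
PC=1  or   r2, r2, r1        | r0=0 r1=0 r2=11 r3=12 r4=2
PC=2  xori  r2, r2, 8        | r0=0 r1=0 r2=3 r3=12 r4=2
PC=3  bne  r2, r1, L6        | r0=0 r1=0 r2=3 r3=12 r4=2  [TAKEN]
PC=4  xor  r1, r3, r2        | r0=0 r1=15 r2=3 r3=12 r4=2
PC=6  bne  r1, r0, L8        | r0=0 r1=15 r2=3 r3=12 r4=2  [TAKEN]
PC=7  sub  r1, r4, r4        | r0=0 r1=0 r2=3 r3=12 r4=2
PC=8  addi  r1, r0, 0        | r0=0 r1=0 r2=3 r3=12 r4=2
PC=9  addi  r0, r0, 8        | r0=0 r1=0 r2=3 r3=12 r4=2

9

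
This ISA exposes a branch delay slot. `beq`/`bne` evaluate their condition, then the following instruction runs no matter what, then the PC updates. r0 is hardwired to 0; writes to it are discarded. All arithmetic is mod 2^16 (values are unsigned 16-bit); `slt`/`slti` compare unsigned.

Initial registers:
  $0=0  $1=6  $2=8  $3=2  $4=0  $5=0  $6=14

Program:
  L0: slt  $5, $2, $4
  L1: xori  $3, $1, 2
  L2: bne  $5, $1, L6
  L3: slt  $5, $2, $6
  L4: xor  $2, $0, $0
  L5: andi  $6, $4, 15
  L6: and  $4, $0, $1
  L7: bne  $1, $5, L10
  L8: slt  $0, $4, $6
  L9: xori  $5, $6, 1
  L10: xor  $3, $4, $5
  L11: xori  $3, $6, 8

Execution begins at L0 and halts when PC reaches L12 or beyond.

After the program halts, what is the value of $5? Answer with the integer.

1

#0 slt  $5, $2, $4 ; 0/6/8/2/0/0/14
#1 xori  $3, $1, 2 ; 0/6/8/4/0/0/14
#2 bne  $5, $1, L6 ; 0/6/8/4/0/0/14 ; →target
#3 slt  $5, $2, $6 ; 0/6/8/4/0/1/14
#6 and  $4, $0, $1 ; 0/6/8/4/0/1/14
#7 bne  $1, $5, L10 ; 0/6/8/4/0/1/14 ; →target
#8 slt  $0, $4, $6 ; 0/6/8/4/0/1/14
#10 xor  $3, $4, $5 ; 0/6/8/1/0/1/14
#11 xori  $3, $6, 8 ; 0/6/8/6/0/1/14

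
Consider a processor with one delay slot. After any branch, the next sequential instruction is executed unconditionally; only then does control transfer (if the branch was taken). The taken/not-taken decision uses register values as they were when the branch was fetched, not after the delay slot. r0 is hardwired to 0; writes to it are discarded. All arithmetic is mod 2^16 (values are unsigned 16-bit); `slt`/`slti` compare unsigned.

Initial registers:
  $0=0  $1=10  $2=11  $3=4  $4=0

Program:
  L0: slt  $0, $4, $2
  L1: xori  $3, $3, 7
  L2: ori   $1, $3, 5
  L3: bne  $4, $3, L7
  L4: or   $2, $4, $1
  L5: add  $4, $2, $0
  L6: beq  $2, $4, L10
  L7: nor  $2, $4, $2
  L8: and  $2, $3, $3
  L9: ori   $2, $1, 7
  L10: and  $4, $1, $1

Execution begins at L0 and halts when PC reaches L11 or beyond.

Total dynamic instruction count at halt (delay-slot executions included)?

PC=0  slt  $0, $4, $2        | $0=0 $1=10 $2=11 $3=4 $4=0
PC=1  xori  $3, $3, 7        | $0=0 $1=10 $2=11 $3=3 $4=0
PC=2  ori   $1, $3, 5        | $0=0 $1=7 $2=11 $3=3 $4=0
PC=3  bne  $4, $3, L7        | $0=0 $1=7 $2=11 $3=3 $4=0  [TAKEN]
PC=4  or   $2, $4, $1        | $0=0 $1=7 $2=7 $3=3 $4=0
PC=7  nor  $2, $4, $2        | $0=0 $1=7 $2=65528 $3=3 $4=0
PC=8  and  $2, $3, $3        | $0=0 $1=7 $2=3 $3=3 $4=0
PC=9  ori   $2, $1, 7        | $0=0 $1=7 $2=7 $3=3 $4=0
PC=10 and  $4, $1, $1        | $0=0 $1=7 $2=7 $3=3 $4=7

9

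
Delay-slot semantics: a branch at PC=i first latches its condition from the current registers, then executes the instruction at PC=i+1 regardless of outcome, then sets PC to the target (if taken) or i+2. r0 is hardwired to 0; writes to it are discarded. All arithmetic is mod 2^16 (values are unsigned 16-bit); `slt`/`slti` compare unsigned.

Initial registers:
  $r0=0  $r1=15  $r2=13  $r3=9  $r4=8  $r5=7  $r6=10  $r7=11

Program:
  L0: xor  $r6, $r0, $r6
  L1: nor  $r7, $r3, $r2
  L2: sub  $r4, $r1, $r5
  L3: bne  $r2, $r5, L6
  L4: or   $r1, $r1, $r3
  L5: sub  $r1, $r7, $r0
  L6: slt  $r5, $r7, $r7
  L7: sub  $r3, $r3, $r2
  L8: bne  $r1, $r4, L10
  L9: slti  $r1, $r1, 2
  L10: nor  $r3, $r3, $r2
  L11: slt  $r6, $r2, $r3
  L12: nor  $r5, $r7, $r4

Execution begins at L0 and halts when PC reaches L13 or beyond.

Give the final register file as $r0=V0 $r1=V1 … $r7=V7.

$r0=0 $r1=0 $r2=13 $r3=2 $r4=8 $r5=5 $r6=0 $r7=65522

  step pc=0: xor  $r6, $r0, $r6  regs=(0,15,13,9,8,7,10,11)
  step pc=1: nor  $r7, $r3, $r2  regs=(0,15,13,9,8,7,10,65522)
  step pc=2: sub  $r4, $r1, $r5  regs=(0,15,13,9,8,7,10,65522)
  step pc=3: bne  $r2, $r5, L6  cond=T  regs=(0,15,13,9,8,7,10,65522)
  step pc=4: or   $r1, $r1, $r3  regs=(0,15,13,9,8,7,10,65522)
  step pc=6: slt  $r5, $r7, $r7  regs=(0,15,13,9,8,0,10,65522)
  step pc=7: sub  $r3, $r3, $r2  regs=(0,15,13,65532,8,0,10,65522)
  step pc=8: bne  $r1, $r4, L10  cond=T  regs=(0,15,13,65532,8,0,10,65522)
  step pc=9: slti  $r1, $r1, 2  regs=(0,0,13,65532,8,0,10,65522)
  step pc=10: nor  $r3, $r3, $r2  regs=(0,0,13,2,8,0,10,65522)
  step pc=11: slt  $r6, $r2, $r3  regs=(0,0,13,2,8,0,0,65522)
  step pc=12: nor  $r5, $r7, $r4  regs=(0,0,13,2,8,5,0,65522)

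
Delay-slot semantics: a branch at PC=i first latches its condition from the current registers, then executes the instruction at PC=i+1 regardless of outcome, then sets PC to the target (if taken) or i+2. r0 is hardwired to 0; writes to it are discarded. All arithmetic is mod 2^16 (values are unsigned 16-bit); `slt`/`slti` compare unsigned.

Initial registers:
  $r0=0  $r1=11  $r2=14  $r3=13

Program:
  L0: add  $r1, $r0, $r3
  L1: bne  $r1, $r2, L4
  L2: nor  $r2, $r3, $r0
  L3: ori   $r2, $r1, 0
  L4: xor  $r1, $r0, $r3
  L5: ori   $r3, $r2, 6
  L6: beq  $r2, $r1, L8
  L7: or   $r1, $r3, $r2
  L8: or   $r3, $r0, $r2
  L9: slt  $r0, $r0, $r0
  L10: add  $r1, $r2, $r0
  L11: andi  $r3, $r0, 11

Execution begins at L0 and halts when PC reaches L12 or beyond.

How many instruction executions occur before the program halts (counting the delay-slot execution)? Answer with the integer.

  step pc=0: add  $r1, $r0, $r3  regs=(0,13,14,13)
  step pc=1: bne  $r1, $r2, L4  cond=T  regs=(0,13,14,13)
  step pc=2: nor  $r2, $r3, $r0  regs=(0,13,65522,13)
  step pc=4: xor  $r1, $r0, $r3  regs=(0,13,65522,13)
  step pc=5: ori   $r3, $r2, 6  regs=(0,13,65522,65526)
  step pc=6: beq  $r2, $r1, L8  cond=F  regs=(0,13,65522,65526)
  step pc=7: or   $r1, $r3, $r2  regs=(0,65526,65522,65526)
  step pc=8: or   $r3, $r0, $r2  regs=(0,65526,65522,65522)
  step pc=9: slt  $r0, $r0, $r0  regs=(0,65526,65522,65522)
  step pc=10: add  $r1, $r2, $r0  regs=(0,65522,65522,65522)
  step pc=11: andi  $r3, $r0, 11  regs=(0,65522,65522,0)

11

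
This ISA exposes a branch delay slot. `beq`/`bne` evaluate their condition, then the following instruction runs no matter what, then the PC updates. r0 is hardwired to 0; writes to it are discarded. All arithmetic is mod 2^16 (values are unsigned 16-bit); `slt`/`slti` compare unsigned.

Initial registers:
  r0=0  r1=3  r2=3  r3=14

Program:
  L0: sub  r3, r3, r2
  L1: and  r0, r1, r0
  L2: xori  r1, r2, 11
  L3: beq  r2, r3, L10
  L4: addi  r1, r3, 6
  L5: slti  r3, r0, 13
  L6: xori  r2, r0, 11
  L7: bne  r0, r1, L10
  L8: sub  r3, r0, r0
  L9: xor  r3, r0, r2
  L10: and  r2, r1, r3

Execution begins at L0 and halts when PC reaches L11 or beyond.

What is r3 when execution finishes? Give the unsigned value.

0

[0] sub  r3, r3, r2  →  {r0:0, r1:3, r2:3, r3:11}
[1] and  r0, r1, r0  →  {r0:0, r1:3, r2:3, r3:11}
[2] xori  r1, r2, 11  →  {r0:0, r1:8, r2:3, r3:11}
[3] beq  r2, r3, L10  →  {r0:0, r1:8, r2:3, r3:11}  ⟨branch fallthrough⟩
[4] addi  r1, r3, 6  →  {r0:0, r1:17, r2:3, r3:11}
[5] slti  r3, r0, 13  →  {r0:0, r1:17, r2:3, r3:1}
[6] xori  r2, r0, 11  →  {r0:0, r1:17, r2:11, r3:1}
[7] bne  r0, r1, L10  →  {r0:0, r1:17, r2:11, r3:1}  ⟨branch taken⟩
[8] sub  r3, r0, r0  →  {r0:0, r1:17, r2:11, r3:0}
[10] and  r2, r1, r3  →  {r0:0, r1:17, r2:0, r3:0}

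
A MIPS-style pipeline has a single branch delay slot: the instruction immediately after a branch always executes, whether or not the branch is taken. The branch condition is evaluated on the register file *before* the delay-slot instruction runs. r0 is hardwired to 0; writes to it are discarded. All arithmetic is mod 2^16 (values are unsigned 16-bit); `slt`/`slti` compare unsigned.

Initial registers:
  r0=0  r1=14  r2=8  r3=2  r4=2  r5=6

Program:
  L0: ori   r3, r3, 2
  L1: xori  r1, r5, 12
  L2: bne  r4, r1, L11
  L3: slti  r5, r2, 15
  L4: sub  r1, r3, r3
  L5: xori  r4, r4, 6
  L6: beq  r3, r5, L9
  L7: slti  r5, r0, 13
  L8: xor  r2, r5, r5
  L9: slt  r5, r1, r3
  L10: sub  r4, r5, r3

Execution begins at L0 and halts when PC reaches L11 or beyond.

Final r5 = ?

1

[0] ori   r3, r3, 2  →  {r0:0, r1:14, r2:8, r3:2, r4:2, r5:6}
[1] xori  r1, r5, 12  →  {r0:0, r1:10, r2:8, r3:2, r4:2, r5:6}
[2] bne  r4, r1, L11  →  {r0:0, r1:10, r2:8, r3:2, r4:2, r5:6}  ⟨branch taken⟩
[3] slti  r5, r2, 15  →  {r0:0, r1:10, r2:8, r3:2, r4:2, r5:1}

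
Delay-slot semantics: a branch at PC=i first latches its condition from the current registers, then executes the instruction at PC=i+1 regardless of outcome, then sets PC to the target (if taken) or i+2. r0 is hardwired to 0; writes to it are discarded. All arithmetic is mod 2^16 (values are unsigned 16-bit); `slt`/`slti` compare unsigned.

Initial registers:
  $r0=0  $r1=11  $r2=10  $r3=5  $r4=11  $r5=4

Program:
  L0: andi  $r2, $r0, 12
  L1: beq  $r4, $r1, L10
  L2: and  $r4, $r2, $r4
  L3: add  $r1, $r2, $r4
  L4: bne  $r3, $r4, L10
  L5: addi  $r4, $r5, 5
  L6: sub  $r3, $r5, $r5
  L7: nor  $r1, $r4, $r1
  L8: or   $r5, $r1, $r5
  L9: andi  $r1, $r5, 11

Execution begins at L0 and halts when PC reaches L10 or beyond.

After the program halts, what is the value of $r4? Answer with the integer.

  step pc=0: andi  $r2, $r0, 12  regs=(0,11,0,5,11,4)
  step pc=1: beq  $r4, $r1, L10  cond=T  regs=(0,11,0,5,11,4)
  step pc=2: and  $r4, $r2, $r4  regs=(0,11,0,5,0,4)

0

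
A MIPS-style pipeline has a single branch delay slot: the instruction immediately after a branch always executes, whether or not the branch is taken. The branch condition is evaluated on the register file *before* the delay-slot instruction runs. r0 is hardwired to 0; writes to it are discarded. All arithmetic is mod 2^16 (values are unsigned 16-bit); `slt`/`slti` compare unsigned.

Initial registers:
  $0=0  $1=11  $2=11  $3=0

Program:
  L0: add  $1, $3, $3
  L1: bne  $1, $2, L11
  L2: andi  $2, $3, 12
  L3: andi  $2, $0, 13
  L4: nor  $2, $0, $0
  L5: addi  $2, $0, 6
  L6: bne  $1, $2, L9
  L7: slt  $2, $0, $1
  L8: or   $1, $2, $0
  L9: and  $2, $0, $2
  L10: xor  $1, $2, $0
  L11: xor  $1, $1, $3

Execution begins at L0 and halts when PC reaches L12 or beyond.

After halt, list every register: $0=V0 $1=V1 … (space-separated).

[0] add  $1, $3, $3  →  {$0:0, $1:0, $2:11, $3:0}
[1] bne  $1, $2, L11  →  {$0:0, $1:0, $2:11, $3:0}  ⟨branch taken⟩
[2] andi  $2, $3, 12  →  {$0:0, $1:0, $2:0, $3:0}
[11] xor  $1, $1, $3  →  {$0:0, $1:0, $2:0, $3:0}

$0=0 $1=0 $2=0 $3=0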